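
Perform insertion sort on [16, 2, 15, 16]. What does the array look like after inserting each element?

First element 16 is already 'sorted'
Insert 2: shifted 1 elements -> [2, 16, 15, 16]
Insert 15: shifted 1 elements -> [2, 15, 16, 16]
Insert 16: shifted 0 elements -> [2, 15, 16, 16]


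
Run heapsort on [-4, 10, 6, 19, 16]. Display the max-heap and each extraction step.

Build heap: [19, 16, 6, 10, -4]
Extract 19: [16, 10, 6, -4, 19]
Extract 16: [10, -4, 6, 16, 19]
Extract 10: [6, -4, 10, 16, 19]
Extract 6: [-4, 6, 10, 16, 19]


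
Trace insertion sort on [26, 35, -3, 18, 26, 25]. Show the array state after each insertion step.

First element 26 is already 'sorted'
Insert 35: shifted 0 elements -> [26, 35, -3, 18, 26, 25]
Insert -3: shifted 2 elements -> [-3, 26, 35, 18, 26, 25]
Insert 18: shifted 2 elements -> [-3, 18, 26, 35, 26, 25]
Insert 26: shifted 1 elements -> [-3, 18, 26, 26, 35, 25]
Insert 25: shifted 3 elements -> [-3, 18, 25, 26, 26, 35]


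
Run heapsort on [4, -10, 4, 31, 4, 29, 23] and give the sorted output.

Build heap: [31, 4, 29, -10, 4, 4, 23]
Extract 31: [29, 4, 23, -10, 4, 4, 31]
Extract 29: [23, 4, 4, -10, 4, 29, 31]
Extract 23: [4, 4, 4, -10, 23, 29, 31]
Extract 4: [4, -10, 4, 4, 23, 29, 31]
Extract 4: [4, -10, 4, 4, 23, 29, 31]
Extract 4: [-10, 4, 4, 4, 23, 29, 31]


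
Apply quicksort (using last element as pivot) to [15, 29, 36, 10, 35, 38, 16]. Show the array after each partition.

Partition 1: pivot=16 at index 2 -> [15, 10, 16, 29, 35, 38, 36]
Partition 2: pivot=10 at index 0 -> [10, 15, 16, 29, 35, 38, 36]
Partition 3: pivot=36 at index 5 -> [10, 15, 16, 29, 35, 36, 38]
Partition 4: pivot=35 at index 4 -> [10, 15, 16, 29, 35, 36, 38]


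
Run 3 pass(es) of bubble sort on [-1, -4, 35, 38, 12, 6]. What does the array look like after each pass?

After pass 1: [-4, -1, 35, 12, 6, 38] (3 swaps)
After pass 2: [-4, -1, 12, 6, 35, 38] (2 swaps)
After pass 3: [-4, -1, 6, 12, 35, 38] (1 swaps)
Total swaps: 6


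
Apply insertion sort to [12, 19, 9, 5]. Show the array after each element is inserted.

First element 12 is already 'sorted'
Insert 19: shifted 0 elements -> [12, 19, 9, 5]
Insert 9: shifted 2 elements -> [9, 12, 19, 5]
Insert 5: shifted 3 elements -> [5, 9, 12, 19]


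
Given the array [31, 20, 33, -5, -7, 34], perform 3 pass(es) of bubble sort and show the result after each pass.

After pass 1: [20, 31, -5, -7, 33, 34] (3 swaps)
After pass 2: [20, -5, -7, 31, 33, 34] (2 swaps)
After pass 3: [-5, -7, 20, 31, 33, 34] (2 swaps)
Total swaps: 7


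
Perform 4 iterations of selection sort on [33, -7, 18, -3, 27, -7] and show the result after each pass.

Pass 1: Select minimum -7 at index 1, swap -> [-7, 33, 18, -3, 27, -7]
Pass 2: Select minimum -7 at index 5, swap -> [-7, -7, 18, -3, 27, 33]
Pass 3: Select minimum -3 at index 3, swap -> [-7, -7, -3, 18, 27, 33]
Pass 4: Select minimum 18 at index 3, swap -> [-7, -7, -3, 18, 27, 33]


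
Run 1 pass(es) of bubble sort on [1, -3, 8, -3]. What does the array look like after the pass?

After pass 1: [-3, 1, -3, 8] (2 swaps)
Total swaps: 2


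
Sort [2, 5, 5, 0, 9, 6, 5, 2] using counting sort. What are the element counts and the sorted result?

Count array: [1, 0, 2, 0, 0, 3, 1, 0, 0, 1]
(count[i] = number of elements equal to i)
Cumulative count: [1, 1, 3, 3, 3, 6, 7, 7, 7, 8]
Sorted: [0, 2, 2, 5, 5, 5, 6, 9]


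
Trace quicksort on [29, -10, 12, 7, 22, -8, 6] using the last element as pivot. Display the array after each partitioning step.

Partition 1: pivot=6 at index 2 -> [-10, -8, 6, 7, 22, 29, 12]
Partition 2: pivot=-8 at index 1 -> [-10, -8, 6, 7, 22, 29, 12]
Partition 3: pivot=12 at index 4 -> [-10, -8, 6, 7, 12, 29, 22]
Partition 4: pivot=22 at index 5 -> [-10, -8, 6, 7, 12, 22, 29]


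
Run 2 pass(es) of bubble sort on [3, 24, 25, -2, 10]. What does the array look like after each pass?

After pass 1: [3, 24, -2, 10, 25] (2 swaps)
After pass 2: [3, -2, 10, 24, 25] (2 swaps)
Total swaps: 4


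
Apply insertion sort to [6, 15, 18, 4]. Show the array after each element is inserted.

First element 6 is already 'sorted'
Insert 15: shifted 0 elements -> [6, 15, 18, 4]
Insert 18: shifted 0 elements -> [6, 15, 18, 4]
Insert 4: shifted 3 elements -> [4, 6, 15, 18]


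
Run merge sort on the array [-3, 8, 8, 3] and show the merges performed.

Divide and conquer:
  Merge [-3] + [8] -> [-3, 8]
  Merge [8] + [3] -> [3, 8]
  Merge [-3, 8] + [3, 8] -> [-3, 3, 8, 8]


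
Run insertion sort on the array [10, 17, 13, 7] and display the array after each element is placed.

First element 10 is already 'sorted'
Insert 17: shifted 0 elements -> [10, 17, 13, 7]
Insert 13: shifted 1 elements -> [10, 13, 17, 7]
Insert 7: shifted 3 elements -> [7, 10, 13, 17]


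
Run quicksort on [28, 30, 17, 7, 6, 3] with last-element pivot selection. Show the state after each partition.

Partition 1: pivot=3 at index 0 -> [3, 30, 17, 7, 6, 28]
Partition 2: pivot=28 at index 4 -> [3, 17, 7, 6, 28, 30]
Partition 3: pivot=6 at index 1 -> [3, 6, 7, 17, 28, 30]
Partition 4: pivot=17 at index 3 -> [3, 6, 7, 17, 28, 30]


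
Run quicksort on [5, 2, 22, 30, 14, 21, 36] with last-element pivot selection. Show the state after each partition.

Partition 1: pivot=36 at index 6 -> [5, 2, 22, 30, 14, 21, 36]
Partition 2: pivot=21 at index 3 -> [5, 2, 14, 21, 22, 30, 36]
Partition 3: pivot=14 at index 2 -> [5, 2, 14, 21, 22, 30, 36]
Partition 4: pivot=2 at index 0 -> [2, 5, 14, 21, 22, 30, 36]
Partition 5: pivot=30 at index 5 -> [2, 5, 14, 21, 22, 30, 36]


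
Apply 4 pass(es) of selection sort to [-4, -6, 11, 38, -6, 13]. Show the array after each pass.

Pass 1: Select minimum -6 at index 1, swap -> [-6, -4, 11, 38, -6, 13]
Pass 2: Select minimum -6 at index 4, swap -> [-6, -6, 11, 38, -4, 13]
Pass 3: Select minimum -4 at index 4, swap -> [-6, -6, -4, 38, 11, 13]
Pass 4: Select minimum 11 at index 4, swap -> [-6, -6, -4, 11, 38, 13]


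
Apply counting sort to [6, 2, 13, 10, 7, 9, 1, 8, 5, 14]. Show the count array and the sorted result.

Count array: [0, 1, 1, 0, 0, 1, 1, 1, 1, 1, 1, 0, 0, 1, 1]
(count[i] = number of elements equal to i)
Cumulative count: [0, 1, 2, 2, 2, 3, 4, 5, 6, 7, 8, 8, 8, 9, 10]
Sorted: [1, 2, 5, 6, 7, 8, 9, 10, 13, 14]


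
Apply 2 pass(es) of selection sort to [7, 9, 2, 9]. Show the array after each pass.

Pass 1: Select minimum 2 at index 2, swap -> [2, 9, 7, 9]
Pass 2: Select minimum 7 at index 2, swap -> [2, 7, 9, 9]


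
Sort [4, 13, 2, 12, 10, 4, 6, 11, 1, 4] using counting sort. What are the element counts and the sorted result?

Count array: [0, 1, 1, 0, 3, 0, 1, 0, 0, 0, 1, 1, 1, 1]
(count[i] = number of elements equal to i)
Cumulative count: [0, 1, 2, 2, 5, 5, 6, 6, 6, 6, 7, 8, 9, 10]
Sorted: [1, 2, 4, 4, 4, 6, 10, 11, 12, 13]


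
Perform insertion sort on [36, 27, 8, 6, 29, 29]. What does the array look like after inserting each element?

First element 36 is already 'sorted'
Insert 27: shifted 1 elements -> [27, 36, 8, 6, 29, 29]
Insert 8: shifted 2 elements -> [8, 27, 36, 6, 29, 29]
Insert 6: shifted 3 elements -> [6, 8, 27, 36, 29, 29]
Insert 29: shifted 1 elements -> [6, 8, 27, 29, 36, 29]
Insert 29: shifted 1 elements -> [6, 8, 27, 29, 29, 36]


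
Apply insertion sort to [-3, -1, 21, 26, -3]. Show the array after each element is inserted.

First element -3 is already 'sorted'
Insert -1: shifted 0 elements -> [-3, -1, 21, 26, -3]
Insert 21: shifted 0 elements -> [-3, -1, 21, 26, -3]
Insert 26: shifted 0 elements -> [-3, -1, 21, 26, -3]
Insert -3: shifted 3 elements -> [-3, -3, -1, 21, 26]


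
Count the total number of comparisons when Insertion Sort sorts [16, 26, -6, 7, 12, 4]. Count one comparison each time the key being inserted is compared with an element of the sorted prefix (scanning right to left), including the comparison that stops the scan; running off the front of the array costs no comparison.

Insert 26: 16 <= 26 (stop) = 1 comparison(s) -> [16, 26, -6, 7, 12, 4]
Insert -6: 26 > -6 (shift), 16 > -6 (shift), reached front = 2 comparison(s) -> [-6, 16, 26, 7, 12, 4]
Insert 7: 26 > 7 (shift), 16 > 7 (shift), -6 <= 7 (stop) = 3 comparison(s) -> [-6, 7, 16, 26, 12, 4]
Insert 12: 26 > 12 (shift), 16 > 12 (shift), 7 <= 12 (stop) = 3 comparison(s) -> [-6, 7, 12, 16, 26, 4]
Insert 4: 26 > 4 (shift), 16 > 4 (shift), 12 > 4 (shift), 7 > 4 (shift), -6 <= 4 (stop) = 5 comparison(s) -> [-6, 4, 7, 12, 16, 26]
Total comparisons: 1 + 2 + 3 + 3 + 5 = 14


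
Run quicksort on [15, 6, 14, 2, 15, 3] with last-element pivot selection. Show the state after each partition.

Partition 1: pivot=3 at index 1 -> [2, 3, 14, 15, 15, 6]
Partition 2: pivot=6 at index 2 -> [2, 3, 6, 15, 15, 14]
Partition 3: pivot=14 at index 3 -> [2, 3, 6, 14, 15, 15]
Partition 4: pivot=15 at index 5 -> [2, 3, 6, 14, 15, 15]


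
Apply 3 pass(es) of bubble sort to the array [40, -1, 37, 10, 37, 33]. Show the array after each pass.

After pass 1: [-1, 37, 10, 37, 33, 40] (5 swaps)
After pass 2: [-1, 10, 37, 33, 37, 40] (2 swaps)
After pass 3: [-1, 10, 33, 37, 37, 40] (1 swaps)
Total swaps: 8


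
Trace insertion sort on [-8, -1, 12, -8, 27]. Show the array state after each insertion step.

First element -8 is already 'sorted'
Insert -1: shifted 0 elements -> [-8, -1, 12, -8, 27]
Insert 12: shifted 0 elements -> [-8, -1, 12, -8, 27]
Insert -8: shifted 2 elements -> [-8, -8, -1, 12, 27]
Insert 27: shifted 0 elements -> [-8, -8, -1, 12, 27]


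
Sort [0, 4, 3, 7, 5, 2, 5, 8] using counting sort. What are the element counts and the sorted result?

Count array: [1, 0, 1, 1, 1, 2, 0, 1, 1]
(count[i] = number of elements equal to i)
Cumulative count: [1, 1, 2, 3, 4, 6, 6, 7, 8]
Sorted: [0, 2, 3, 4, 5, 5, 7, 8]


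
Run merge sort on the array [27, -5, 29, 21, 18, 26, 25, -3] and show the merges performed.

Divide and conquer:
  Merge [27] + [-5] -> [-5, 27]
  Merge [29] + [21] -> [21, 29]
  Merge [-5, 27] + [21, 29] -> [-5, 21, 27, 29]
  Merge [18] + [26] -> [18, 26]
  Merge [25] + [-3] -> [-3, 25]
  Merge [18, 26] + [-3, 25] -> [-3, 18, 25, 26]
  Merge [-5, 21, 27, 29] + [-3, 18, 25, 26] -> [-5, -3, 18, 21, 25, 26, 27, 29]


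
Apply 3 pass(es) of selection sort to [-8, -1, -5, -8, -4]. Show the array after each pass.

Pass 1: Select minimum -8 at index 0, swap -> [-8, -1, -5, -8, -4]
Pass 2: Select minimum -8 at index 3, swap -> [-8, -8, -5, -1, -4]
Pass 3: Select minimum -5 at index 2, swap -> [-8, -8, -5, -1, -4]


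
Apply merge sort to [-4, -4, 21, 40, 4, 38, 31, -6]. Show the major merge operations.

Divide and conquer:
  Merge [-4] + [-4] -> [-4, -4]
  Merge [21] + [40] -> [21, 40]
  Merge [-4, -4] + [21, 40] -> [-4, -4, 21, 40]
  Merge [4] + [38] -> [4, 38]
  Merge [31] + [-6] -> [-6, 31]
  Merge [4, 38] + [-6, 31] -> [-6, 4, 31, 38]
  Merge [-4, -4, 21, 40] + [-6, 4, 31, 38] -> [-6, -4, -4, 4, 21, 31, 38, 40]


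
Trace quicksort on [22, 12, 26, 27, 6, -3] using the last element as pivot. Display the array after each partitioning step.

Partition 1: pivot=-3 at index 0 -> [-3, 12, 26, 27, 6, 22]
Partition 2: pivot=22 at index 3 -> [-3, 12, 6, 22, 26, 27]
Partition 3: pivot=6 at index 1 -> [-3, 6, 12, 22, 26, 27]
Partition 4: pivot=27 at index 5 -> [-3, 6, 12, 22, 26, 27]


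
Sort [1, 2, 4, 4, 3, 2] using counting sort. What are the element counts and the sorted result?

Count array: [0, 1, 2, 1, 2]
(count[i] = number of elements equal to i)
Cumulative count: [0, 1, 3, 4, 6]
Sorted: [1, 2, 2, 3, 4, 4]


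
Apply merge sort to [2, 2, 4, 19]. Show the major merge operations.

Divide and conquer:
  Merge [2] + [2] -> [2, 2]
  Merge [4] + [19] -> [4, 19]
  Merge [2, 2] + [4, 19] -> [2, 2, 4, 19]


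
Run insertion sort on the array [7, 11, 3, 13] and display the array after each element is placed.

First element 7 is already 'sorted'
Insert 11: shifted 0 elements -> [7, 11, 3, 13]
Insert 3: shifted 2 elements -> [3, 7, 11, 13]
Insert 13: shifted 0 elements -> [3, 7, 11, 13]


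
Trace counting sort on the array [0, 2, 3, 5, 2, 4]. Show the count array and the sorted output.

Count array: [1, 0, 2, 1, 1, 1]
(count[i] = number of elements equal to i)
Cumulative count: [1, 1, 3, 4, 5, 6]
Sorted: [0, 2, 2, 3, 4, 5]


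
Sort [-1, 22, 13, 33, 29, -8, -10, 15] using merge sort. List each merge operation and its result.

Divide and conquer:
  Merge [-1] + [22] -> [-1, 22]
  Merge [13] + [33] -> [13, 33]
  Merge [-1, 22] + [13, 33] -> [-1, 13, 22, 33]
  Merge [29] + [-8] -> [-8, 29]
  Merge [-10] + [15] -> [-10, 15]
  Merge [-8, 29] + [-10, 15] -> [-10, -8, 15, 29]
  Merge [-1, 13, 22, 33] + [-10, -8, 15, 29] -> [-10, -8, -1, 13, 15, 22, 29, 33]


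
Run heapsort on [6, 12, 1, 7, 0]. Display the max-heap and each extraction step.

Build heap: [12, 7, 1, 6, 0]
Extract 12: [7, 6, 1, 0, 12]
Extract 7: [6, 0, 1, 7, 12]
Extract 6: [1, 0, 6, 7, 12]
Extract 1: [0, 1, 6, 7, 12]


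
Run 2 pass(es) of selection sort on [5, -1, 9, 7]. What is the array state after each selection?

Pass 1: Select minimum -1 at index 1, swap -> [-1, 5, 9, 7]
Pass 2: Select minimum 5 at index 1, swap -> [-1, 5, 9, 7]


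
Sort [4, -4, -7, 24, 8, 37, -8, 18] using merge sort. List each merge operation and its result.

Divide and conquer:
  Merge [4] + [-4] -> [-4, 4]
  Merge [-7] + [24] -> [-7, 24]
  Merge [-4, 4] + [-7, 24] -> [-7, -4, 4, 24]
  Merge [8] + [37] -> [8, 37]
  Merge [-8] + [18] -> [-8, 18]
  Merge [8, 37] + [-8, 18] -> [-8, 8, 18, 37]
  Merge [-7, -4, 4, 24] + [-8, 8, 18, 37] -> [-8, -7, -4, 4, 8, 18, 24, 37]


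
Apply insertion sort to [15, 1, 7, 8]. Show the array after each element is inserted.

First element 15 is already 'sorted'
Insert 1: shifted 1 elements -> [1, 15, 7, 8]
Insert 7: shifted 1 elements -> [1, 7, 15, 8]
Insert 8: shifted 1 elements -> [1, 7, 8, 15]


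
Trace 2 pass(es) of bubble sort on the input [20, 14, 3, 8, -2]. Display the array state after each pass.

After pass 1: [14, 3, 8, -2, 20] (4 swaps)
After pass 2: [3, 8, -2, 14, 20] (3 swaps)
Total swaps: 7


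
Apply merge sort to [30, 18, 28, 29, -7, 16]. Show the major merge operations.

Divide and conquer:
  Merge [18] + [28] -> [18, 28]
  Merge [30] + [18, 28] -> [18, 28, 30]
  Merge [-7] + [16] -> [-7, 16]
  Merge [29] + [-7, 16] -> [-7, 16, 29]
  Merge [18, 28, 30] + [-7, 16, 29] -> [-7, 16, 18, 28, 29, 30]


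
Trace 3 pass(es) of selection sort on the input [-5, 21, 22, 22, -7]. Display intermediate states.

Pass 1: Select minimum -7 at index 4, swap -> [-7, 21, 22, 22, -5]
Pass 2: Select minimum -5 at index 4, swap -> [-7, -5, 22, 22, 21]
Pass 3: Select minimum 21 at index 4, swap -> [-7, -5, 21, 22, 22]


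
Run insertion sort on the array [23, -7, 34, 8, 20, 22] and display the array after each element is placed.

First element 23 is already 'sorted'
Insert -7: shifted 1 elements -> [-7, 23, 34, 8, 20, 22]
Insert 34: shifted 0 elements -> [-7, 23, 34, 8, 20, 22]
Insert 8: shifted 2 elements -> [-7, 8, 23, 34, 20, 22]
Insert 20: shifted 2 elements -> [-7, 8, 20, 23, 34, 22]
Insert 22: shifted 2 elements -> [-7, 8, 20, 22, 23, 34]


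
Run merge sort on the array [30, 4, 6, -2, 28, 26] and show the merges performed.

Divide and conquer:
  Merge [4] + [6] -> [4, 6]
  Merge [30] + [4, 6] -> [4, 6, 30]
  Merge [28] + [26] -> [26, 28]
  Merge [-2] + [26, 28] -> [-2, 26, 28]
  Merge [4, 6, 30] + [-2, 26, 28] -> [-2, 4, 6, 26, 28, 30]


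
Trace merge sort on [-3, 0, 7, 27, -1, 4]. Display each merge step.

Divide and conquer:
  Merge [0] + [7] -> [0, 7]
  Merge [-3] + [0, 7] -> [-3, 0, 7]
  Merge [-1] + [4] -> [-1, 4]
  Merge [27] + [-1, 4] -> [-1, 4, 27]
  Merge [-3, 0, 7] + [-1, 4, 27] -> [-3, -1, 0, 4, 7, 27]


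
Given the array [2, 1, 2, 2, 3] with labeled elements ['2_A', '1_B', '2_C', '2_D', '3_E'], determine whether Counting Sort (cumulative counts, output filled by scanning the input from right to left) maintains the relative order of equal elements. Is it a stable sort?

Trace Counting Sort on the labeled array (the key is the number; the letter only tracks identity):
  Counts for values 0..3: [0, 1, 3, 1]
  Cumulative counts: [0, 1, 4, 5]
  Scan right to left: place 3_E at output index 4
  Scan right to left: place 2_D at output index 3
  Scan right to left: place 2_C at output index 2
  Scan right to left: place 1_B at output index 0
  Scan right to left: place 2_A at output index 1
  Output: [1_B, 2_A, 2_C, 2_D, 3_E]
Equal keys:
  value 2: originally 2_A, 2_C, 2_D; after sorting 2_A, 2_C, 2_D -> order preserved
All equal keys kept their original relative order. Counting Sort is stable: scanning the input right to left with decreasing cumulative counts places later duplicates at later output positions.
Answer: Stable


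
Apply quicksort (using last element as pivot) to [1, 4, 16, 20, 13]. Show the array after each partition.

Partition 1: pivot=13 at index 2 -> [1, 4, 13, 20, 16]
Partition 2: pivot=4 at index 1 -> [1, 4, 13, 20, 16]
Partition 3: pivot=16 at index 3 -> [1, 4, 13, 16, 20]


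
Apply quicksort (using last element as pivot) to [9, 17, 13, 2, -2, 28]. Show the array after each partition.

Partition 1: pivot=28 at index 5 -> [9, 17, 13, 2, -2, 28]
Partition 2: pivot=-2 at index 0 -> [-2, 17, 13, 2, 9, 28]
Partition 3: pivot=9 at index 2 -> [-2, 2, 9, 17, 13, 28]
Partition 4: pivot=13 at index 3 -> [-2, 2, 9, 13, 17, 28]


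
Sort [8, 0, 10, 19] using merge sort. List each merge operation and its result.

Divide and conquer:
  Merge [8] + [0] -> [0, 8]
  Merge [10] + [19] -> [10, 19]
  Merge [0, 8] + [10, 19] -> [0, 8, 10, 19]


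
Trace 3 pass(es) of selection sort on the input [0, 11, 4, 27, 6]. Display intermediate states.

Pass 1: Select minimum 0 at index 0, swap -> [0, 11, 4, 27, 6]
Pass 2: Select minimum 4 at index 2, swap -> [0, 4, 11, 27, 6]
Pass 3: Select minimum 6 at index 4, swap -> [0, 4, 6, 27, 11]


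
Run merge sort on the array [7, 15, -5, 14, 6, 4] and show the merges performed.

Divide and conquer:
  Merge [15] + [-5] -> [-5, 15]
  Merge [7] + [-5, 15] -> [-5, 7, 15]
  Merge [6] + [4] -> [4, 6]
  Merge [14] + [4, 6] -> [4, 6, 14]
  Merge [-5, 7, 15] + [4, 6, 14] -> [-5, 4, 6, 7, 14, 15]


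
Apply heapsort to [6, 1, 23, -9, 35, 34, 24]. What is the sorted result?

Build heap: [35, 6, 34, -9, 1, 23, 24]
Extract 35: [34, 6, 24, -9, 1, 23, 35]
Extract 34: [24, 6, 23, -9, 1, 34, 35]
Extract 24: [23, 6, 1, -9, 24, 34, 35]
Extract 23: [6, -9, 1, 23, 24, 34, 35]
Extract 6: [1, -9, 6, 23, 24, 34, 35]
Extract 1: [-9, 1, 6, 23, 24, 34, 35]


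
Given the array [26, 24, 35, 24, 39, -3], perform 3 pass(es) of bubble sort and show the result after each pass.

After pass 1: [24, 26, 24, 35, -3, 39] (3 swaps)
After pass 2: [24, 24, 26, -3, 35, 39] (2 swaps)
After pass 3: [24, 24, -3, 26, 35, 39] (1 swaps)
Total swaps: 6


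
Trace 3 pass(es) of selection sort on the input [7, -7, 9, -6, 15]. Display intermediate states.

Pass 1: Select minimum -7 at index 1, swap -> [-7, 7, 9, -6, 15]
Pass 2: Select minimum -6 at index 3, swap -> [-7, -6, 9, 7, 15]
Pass 3: Select minimum 7 at index 3, swap -> [-7, -6, 7, 9, 15]


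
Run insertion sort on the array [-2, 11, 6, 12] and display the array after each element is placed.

First element -2 is already 'sorted'
Insert 11: shifted 0 elements -> [-2, 11, 6, 12]
Insert 6: shifted 1 elements -> [-2, 6, 11, 12]
Insert 12: shifted 0 elements -> [-2, 6, 11, 12]


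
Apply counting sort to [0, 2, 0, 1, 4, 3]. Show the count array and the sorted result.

Count array: [2, 1, 1, 1, 1]
(count[i] = number of elements equal to i)
Cumulative count: [2, 3, 4, 5, 6]
Sorted: [0, 0, 1, 2, 3, 4]


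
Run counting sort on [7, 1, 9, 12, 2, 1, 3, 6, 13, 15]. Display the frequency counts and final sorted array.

Count array: [0, 2, 1, 1, 0, 0, 1, 1, 0, 1, 0, 0, 1, 1, 0, 1]
(count[i] = number of elements equal to i)
Cumulative count: [0, 2, 3, 4, 4, 4, 5, 6, 6, 7, 7, 7, 8, 9, 9, 10]
Sorted: [1, 1, 2, 3, 6, 7, 9, 12, 13, 15]


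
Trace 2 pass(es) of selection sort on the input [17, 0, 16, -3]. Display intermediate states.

Pass 1: Select minimum -3 at index 3, swap -> [-3, 0, 16, 17]
Pass 2: Select minimum 0 at index 1, swap -> [-3, 0, 16, 17]


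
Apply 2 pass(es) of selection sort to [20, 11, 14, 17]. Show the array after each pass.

Pass 1: Select minimum 11 at index 1, swap -> [11, 20, 14, 17]
Pass 2: Select minimum 14 at index 2, swap -> [11, 14, 20, 17]


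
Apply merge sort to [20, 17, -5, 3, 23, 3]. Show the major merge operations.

Divide and conquer:
  Merge [17] + [-5] -> [-5, 17]
  Merge [20] + [-5, 17] -> [-5, 17, 20]
  Merge [23] + [3] -> [3, 23]
  Merge [3] + [3, 23] -> [3, 3, 23]
  Merge [-5, 17, 20] + [3, 3, 23] -> [-5, 3, 3, 17, 20, 23]


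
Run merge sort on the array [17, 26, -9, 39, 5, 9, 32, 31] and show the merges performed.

Divide and conquer:
  Merge [17] + [26] -> [17, 26]
  Merge [-9] + [39] -> [-9, 39]
  Merge [17, 26] + [-9, 39] -> [-9, 17, 26, 39]
  Merge [5] + [9] -> [5, 9]
  Merge [32] + [31] -> [31, 32]
  Merge [5, 9] + [31, 32] -> [5, 9, 31, 32]
  Merge [-9, 17, 26, 39] + [5, 9, 31, 32] -> [-9, 5, 9, 17, 26, 31, 32, 39]


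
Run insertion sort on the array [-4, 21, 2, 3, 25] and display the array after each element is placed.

First element -4 is already 'sorted'
Insert 21: shifted 0 elements -> [-4, 21, 2, 3, 25]
Insert 2: shifted 1 elements -> [-4, 2, 21, 3, 25]
Insert 3: shifted 1 elements -> [-4, 2, 3, 21, 25]
Insert 25: shifted 0 elements -> [-4, 2, 3, 21, 25]


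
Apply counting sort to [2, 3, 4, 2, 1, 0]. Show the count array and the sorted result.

Count array: [1, 1, 2, 1, 1]
(count[i] = number of elements equal to i)
Cumulative count: [1, 2, 4, 5, 6]
Sorted: [0, 1, 2, 2, 3, 4]


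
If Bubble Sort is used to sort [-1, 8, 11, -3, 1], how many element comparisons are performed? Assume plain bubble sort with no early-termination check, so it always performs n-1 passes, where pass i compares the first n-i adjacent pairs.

Pass 1: compare adjacent pairs (0,1)..(3,4) = 4 comparison(s), 2 swap(s) -> [-1, 8, -3, 1, 11]
Pass 2: compare adjacent pairs (0,1)..(2,3) = 3 comparison(s), 2 swap(s) -> [-1, -3, 1, 8, 11]
Pass 3: compare adjacent pairs (0,1)..(1,2) = 2 comparison(s), 1 swap(s) -> [-3, -1, 1, 8, 11]
Pass 4: compare adjacent pairs (0,1)..(0,1) = 1 comparison(s), 0 swap(s) -> [-3, -1, 1, 8, 11]
Total comparisons: 4 + 3 + 2 + 1 = 10


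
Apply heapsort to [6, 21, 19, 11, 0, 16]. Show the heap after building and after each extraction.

Build heap: [21, 11, 19, 6, 0, 16]
Extract 21: [19, 11, 16, 6, 0, 21]
Extract 19: [16, 11, 0, 6, 19, 21]
Extract 16: [11, 6, 0, 16, 19, 21]
Extract 11: [6, 0, 11, 16, 19, 21]
Extract 6: [0, 6, 11, 16, 19, 21]


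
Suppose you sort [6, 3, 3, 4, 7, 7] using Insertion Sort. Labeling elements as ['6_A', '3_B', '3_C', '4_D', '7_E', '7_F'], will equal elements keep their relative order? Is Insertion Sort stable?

Trace Insertion Sort on the labeled array (the key is the number; the letter only tracks identity):
  Insert 3_B at index 0: [3_B, 6_A, 3_C, 4_D, 7_E, 7_F]
  Insert 3_C at index 1: [3_B, 3_C, 6_A, 4_D, 7_E, 7_F]
  Insert 4_D at index 2: [3_B, 3_C, 4_D, 6_A, 7_E, 7_F]
  Insert 7_E at index 4: [3_B, 3_C, 4_D, 6_A, 7_E, 7_F]
  Insert 7_F at index 5: [3_B, 3_C, 4_D, 6_A, 7_E, 7_F]
Final order: [3_B, 3_C, 4_D, 6_A, 7_E, 7_F]
Equal keys:
  value 3: originally 3_B, 3_C; after sorting 3_B, 3_C -> order preserved
  value 7: originally 7_E, 7_F; after sorting 7_E, 7_F -> order preserved
All equal keys kept their original relative order. Insertion Sort is stable: elements are shifted only while they are strictly greater than the key, so a key is inserted after any equal elements already placed.
Answer: Stable


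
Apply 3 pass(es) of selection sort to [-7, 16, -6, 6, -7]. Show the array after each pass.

Pass 1: Select minimum -7 at index 0, swap -> [-7, 16, -6, 6, -7]
Pass 2: Select minimum -7 at index 4, swap -> [-7, -7, -6, 6, 16]
Pass 3: Select minimum -6 at index 2, swap -> [-7, -7, -6, 6, 16]


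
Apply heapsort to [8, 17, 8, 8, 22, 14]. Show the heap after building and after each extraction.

Build heap: [22, 17, 14, 8, 8, 8]
Extract 22: [17, 8, 14, 8, 8, 22]
Extract 17: [14, 8, 8, 8, 17, 22]
Extract 14: [8, 8, 8, 14, 17, 22]
Extract 8: [8, 8, 8, 14, 17, 22]
Extract 8: [8, 8, 8, 14, 17, 22]


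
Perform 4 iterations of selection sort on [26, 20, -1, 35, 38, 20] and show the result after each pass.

Pass 1: Select minimum -1 at index 2, swap -> [-1, 20, 26, 35, 38, 20]
Pass 2: Select minimum 20 at index 1, swap -> [-1, 20, 26, 35, 38, 20]
Pass 3: Select minimum 20 at index 5, swap -> [-1, 20, 20, 35, 38, 26]
Pass 4: Select minimum 26 at index 5, swap -> [-1, 20, 20, 26, 38, 35]


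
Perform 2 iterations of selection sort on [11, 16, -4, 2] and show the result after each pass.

Pass 1: Select minimum -4 at index 2, swap -> [-4, 16, 11, 2]
Pass 2: Select minimum 2 at index 3, swap -> [-4, 2, 11, 16]


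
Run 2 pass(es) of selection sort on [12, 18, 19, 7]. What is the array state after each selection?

Pass 1: Select minimum 7 at index 3, swap -> [7, 18, 19, 12]
Pass 2: Select minimum 12 at index 3, swap -> [7, 12, 19, 18]


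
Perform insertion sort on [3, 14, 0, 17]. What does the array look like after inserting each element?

First element 3 is already 'sorted'
Insert 14: shifted 0 elements -> [3, 14, 0, 17]
Insert 0: shifted 2 elements -> [0, 3, 14, 17]
Insert 17: shifted 0 elements -> [0, 3, 14, 17]


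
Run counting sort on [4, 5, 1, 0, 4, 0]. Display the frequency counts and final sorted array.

Count array: [2, 1, 0, 0, 2, 1]
(count[i] = number of elements equal to i)
Cumulative count: [2, 3, 3, 3, 5, 6]
Sorted: [0, 0, 1, 4, 4, 5]


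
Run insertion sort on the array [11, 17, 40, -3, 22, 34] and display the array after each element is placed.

First element 11 is already 'sorted'
Insert 17: shifted 0 elements -> [11, 17, 40, -3, 22, 34]
Insert 40: shifted 0 elements -> [11, 17, 40, -3, 22, 34]
Insert -3: shifted 3 elements -> [-3, 11, 17, 40, 22, 34]
Insert 22: shifted 1 elements -> [-3, 11, 17, 22, 40, 34]
Insert 34: shifted 1 elements -> [-3, 11, 17, 22, 34, 40]


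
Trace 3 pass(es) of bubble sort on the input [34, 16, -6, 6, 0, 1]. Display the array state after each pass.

After pass 1: [16, -6, 6, 0, 1, 34] (5 swaps)
After pass 2: [-6, 6, 0, 1, 16, 34] (4 swaps)
After pass 3: [-6, 0, 1, 6, 16, 34] (2 swaps)
Total swaps: 11


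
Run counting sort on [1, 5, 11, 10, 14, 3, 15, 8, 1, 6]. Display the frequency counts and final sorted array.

Count array: [0, 2, 0, 1, 0, 1, 1, 0, 1, 0, 1, 1, 0, 0, 1, 1]
(count[i] = number of elements equal to i)
Cumulative count: [0, 2, 2, 3, 3, 4, 5, 5, 6, 6, 7, 8, 8, 8, 9, 10]
Sorted: [1, 1, 3, 5, 6, 8, 10, 11, 14, 15]


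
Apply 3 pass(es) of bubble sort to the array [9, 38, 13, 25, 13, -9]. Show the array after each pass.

After pass 1: [9, 13, 25, 13, -9, 38] (4 swaps)
After pass 2: [9, 13, 13, -9, 25, 38] (2 swaps)
After pass 3: [9, 13, -9, 13, 25, 38] (1 swaps)
Total swaps: 7


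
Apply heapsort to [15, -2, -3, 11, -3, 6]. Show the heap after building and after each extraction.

Build heap: [15, 11, 6, -2, -3, -3]
Extract 15: [11, -2, 6, -3, -3, 15]
Extract 11: [6, -2, -3, -3, 11, 15]
Extract 6: [-2, -3, -3, 6, 11, 15]
Extract -2: [-3, -3, -2, 6, 11, 15]
Extract -3: [-3, -3, -2, 6, 11, 15]


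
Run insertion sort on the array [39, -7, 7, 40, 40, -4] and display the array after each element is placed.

First element 39 is already 'sorted'
Insert -7: shifted 1 elements -> [-7, 39, 7, 40, 40, -4]
Insert 7: shifted 1 elements -> [-7, 7, 39, 40, 40, -4]
Insert 40: shifted 0 elements -> [-7, 7, 39, 40, 40, -4]
Insert 40: shifted 0 elements -> [-7, 7, 39, 40, 40, -4]
Insert -4: shifted 4 elements -> [-7, -4, 7, 39, 40, 40]


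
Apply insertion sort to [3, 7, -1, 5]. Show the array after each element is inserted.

First element 3 is already 'sorted'
Insert 7: shifted 0 elements -> [3, 7, -1, 5]
Insert -1: shifted 2 elements -> [-1, 3, 7, 5]
Insert 5: shifted 1 elements -> [-1, 3, 5, 7]


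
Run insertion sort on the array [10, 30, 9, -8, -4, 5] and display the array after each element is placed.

First element 10 is already 'sorted'
Insert 30: shifted 0 elements -> [10, 30, 9, -8, -4, 5]
Insert 9: shifted 2 elements -> [9, 10, 30, -8, -4, 5]
Insert -8: shifted 3 elements -> [-8, 9, 10, 30, -4, 5]
Insert -4: shifted 3 elements -> [-8, -4, 9, 10, 30, 5]
Insert 5: shifted 3 elements -> [-8, -4, 5, 9, 10, 30]


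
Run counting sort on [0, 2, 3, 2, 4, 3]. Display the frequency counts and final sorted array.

Count array: [1, 0, 2, 2, 1]
(count[i] = number of elements equal to i)
Cumulative count: [1, 1, 3, 5, 6]
Sorted: [0, 2, 2, 3, 3, 4]


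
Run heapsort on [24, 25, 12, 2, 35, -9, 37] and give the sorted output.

Build heap: [37, 35, 24, 2, 25, -9, 12]
Extract 37: [35, 25, 24, 2, 12, -9, 37]
Extract 35: [25, 12, 24, 2, -9, 35, 37]
Extract 25: [24, 12, -9, 2, 25, 35, 37]
Extract 24: [12, 2, -9, 24, 25, 35, 37]
Extract 12: [2, -9, 12, 24, 25, 35, 37]
Extract 2: [-9, 2, 12, 24, 25, 35, 37]


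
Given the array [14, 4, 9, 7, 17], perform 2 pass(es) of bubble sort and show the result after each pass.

After pass 1: [4, 9, 7, 14, 17] (3 swaps)
After pass 2: [4, 7, 9, 14, 17] (1 swaps)
Total swaps: 4


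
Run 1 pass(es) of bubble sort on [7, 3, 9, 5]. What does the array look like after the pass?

After pass 1: [3, 7, 5, 9] (2 swaps)
Total swaps: 2


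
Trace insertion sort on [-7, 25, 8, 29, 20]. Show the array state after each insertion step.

First element -7 is already 'sorted'
Insert 25: shifted 0 elements -> [-7, 25, 8, 29, 20]
Insert 8: shifted 1 elements -> [-7, 8, 25, 29, 20]
Insert 29: shifted 0 elements -> [-7, 8, 25, 29, 20]
Insert 20: shifted 2 elements -> [-7, 8, 20, 25, 29]


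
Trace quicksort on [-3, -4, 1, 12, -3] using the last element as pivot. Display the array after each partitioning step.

Partition 1: pivot=-3 at index 2 -> [-3, -4, -3, 12, 1]
Partition 2: pivot=-4 at index 0 -> [-4, -3, -3, 12, 1]
Partition 3: pivot=1 at index 3 -> [-4, -3, -3, 1, 12]


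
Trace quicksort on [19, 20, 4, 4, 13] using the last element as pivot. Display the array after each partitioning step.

Partition 1: pivot=13 at index 2 -> [4, 4, 13, 20, 19]
Partition 2: pivot=4 at index 1 -> [4, 4, 13, 20, 19]
Partition 3: pivot=19 at index 3 -> [4, 4, 13, 19, 20]


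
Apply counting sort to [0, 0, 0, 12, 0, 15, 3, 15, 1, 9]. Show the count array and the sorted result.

Count array: [4, 1, 0, 1, 0, 0, 0, 0, 0, 1, 0, 0, 1, 0, 0, 2]
(count[i] = number of elements equal to i)
Cumulative count: [4, 5, 5, 6, 6, 6, 6, 6, 6, 7, 7, 7, 8, 8, 8, 10]
Sorted: [0, 0, 0, 0, 1, 3, 9, 12, 15, 15]


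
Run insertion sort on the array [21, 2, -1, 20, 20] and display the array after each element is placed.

First element 21 is already 'sorted'
Insert 2: shifted 1 elements -> [2, 21, -1, 20, 20]
Insert -1: shifted 2 elements -> [-1, 2, 21, 20, 20]
Insert 20: shifted 1 elements -> [-1, 2, 20, 21, 20]
Insert 20: shifted 1 elements -> [-1, 2, 20, 20, 21]


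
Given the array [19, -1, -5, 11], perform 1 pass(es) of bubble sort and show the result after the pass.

After pass 1: [-1, -5, 11, 19] (3 swaps)
Total swaps: 3


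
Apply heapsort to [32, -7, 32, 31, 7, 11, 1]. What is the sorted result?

Build heap: [32, 31, 32, -7, 7, 11, 1]
Extract 32: [32, 31, 11, -7, 7, 1, 32]
Extract 32: [31, 7, 11, -7, 1, 32, 32]
Extract 31: [11, 7, 1, -7, 31, 32, 32]
Extract 11: [7, -7, 1, 11, 31, 32, 32]
Extract 7: [1, -7, 7, 11, 31, 32, 32]
Extract 1: [-7, 1, 7, 11, 31, 32, 32]


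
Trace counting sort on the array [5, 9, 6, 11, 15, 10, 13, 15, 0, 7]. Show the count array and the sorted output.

Count array: [1, 0, 0, 0, 0, 1, 1, 1, 0, 1, 1, 1, 0, 1, 0, 2]
(count[i] = number of elements equal to i)
Cumulative count: [1, 1, 1, 1, 1, 2, 3, 4, 4, 5, 6, 7, 7, 8, 8, 10]
Sorted: [0, 5, 6, 7, 9, 10, 11, 13, 15, 15]


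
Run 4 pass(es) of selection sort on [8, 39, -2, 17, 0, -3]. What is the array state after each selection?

Pass 1: Select minimum -3 at index 5, swap -> [-3, 39, -2, 17, 0, 8]
Pass 2: Select minimum -2 at index 2, swap -> [-3, -2, 39, 17, 0, 8]
Pass 3: Select minimum 0 at index 4, swap -> [-3, -2, 0, 17, 39, 8]
Pass 4: Select minimum 8 at index 5, swap -> [-3, -2, 0, 8, 39, 17]


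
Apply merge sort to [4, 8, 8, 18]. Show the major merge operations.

Divide and conquer:
  Merge [4] + [8] -> [4, 8]
  Merge [8] + [18] -> [8, 18]
  Merge [4, 8] + [8, 18] -> [4, 8, 8, 18]


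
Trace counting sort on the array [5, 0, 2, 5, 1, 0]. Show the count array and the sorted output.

Count array: [2, 1, 1, 0, 0, 2]
(count[i] = number of elements equal to i)
Cumulative count: [2, 3, 4, 4, 4, 6]
Sorted: [0, 0, 1, 2, 5, 5]


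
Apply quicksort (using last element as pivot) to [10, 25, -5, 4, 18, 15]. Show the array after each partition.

Partition 1: pivot=15 at index 3 -> [10, -5, 4, 15, 18, 25]
Partition 2: pivot=4 at index 1 -> [-5, 4, 10, 15, 18, 25]
Partition 3: pivot=25 at index 5 -> [-5, 4, 10, 15, 18, 25]


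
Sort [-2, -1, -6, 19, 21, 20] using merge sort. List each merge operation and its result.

Divide and conquer:
  Merge [-1] + [-6] -> [-6, -1]
  Merge [-2] + [-6, -1] -> [-6, -2, -1]
  Merge [21] + [20] -> [20, 21]
  Merge [19] + [20, 21] -> [19, 20, 21]
  Merge [-6, -2, -1] + [19, 20, 21] -> [-6, -2, -1, 19, 20, 21]


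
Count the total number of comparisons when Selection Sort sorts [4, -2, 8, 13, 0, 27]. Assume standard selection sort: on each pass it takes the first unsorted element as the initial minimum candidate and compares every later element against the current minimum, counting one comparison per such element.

Pass 1: scan indices 1..5 for the minimum = 5 comparison(s); min is -2, place at index 0 -> [-2, 4, 8, 13, 0, 27]
Pass 2: scan indices 2..5 for the minimum = 4 comparison(s); min is 0, place at index 1 -> [-2, 0, 8, 13, 4, 27]
Pass 3: scan indices 3..5 for the minimum = 3 comparison(s); min is 4, place at index 2 -> [-2, 0, 4, 13, 8, 27]
Pass 4: scan indices 4..5 for the minimum = 2 comparison(s); min is 8, place at index 3 -> [-2, 0, 4, 8, 13, 27]
Pass 5: scan indices 5..5 for the minimum = 1 comparison(s); min is 13, place at index 4 -> [-2, 0, 4, 8, 13, 27]
Selection sort always scans the whole unsorted suffix, so the count is (n-1) + (n-2) + ... + 1 = n(n-1)/2 = 6*5/2 = 15 regardless of the input order.
Total comparisons: 5 + 4 + 3 + 2 + 1 = 15


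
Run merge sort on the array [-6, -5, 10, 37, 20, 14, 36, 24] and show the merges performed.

Divide and conquer:
  Merge [-6] + [-5] -> [-6, -5]
  Merge [10] + [37] -> [10, 37]
  Merge [-6, -5] + [10, 37] -> [-6, -5, 10, 37]
  Merge [20] + [14] -> [14, 20]
  Merge [36] + [24] -> [24, 36]
  Merge [14, 20] + [24, 36] -> [14, 20, 24, 36]
  Merge [-6, -5, 10, 37] + [14, 20, 24, 36] -> [-6, -5, 10, 14, 20, 24, 36, 37]


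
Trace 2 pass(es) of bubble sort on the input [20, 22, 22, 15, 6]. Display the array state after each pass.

After pass 1: [20, 22, 15, 6, 22] (2 swaps)
After pass 2: [20, 15, 6, 22, 22] (2 swaps)
Total swaps: 4


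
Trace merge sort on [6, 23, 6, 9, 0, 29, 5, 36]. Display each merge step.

Divide and conquer:
  Merge [6] + [23] -> [6, 23]
  Merge [6] + [9] -> [6, 9]
  Merge [6, 23] + [6, 9] -> [6, 6, 9, 23]
  Merge [0] + [29] -> [0, 29]
  Merge [5] + [36] -> [5, 36]
  Merge [0, 29] + [5, 36] -> [0, 5, 29, 36]
  Merge [6, 6, 9, 23] + [0, 5, 29, 36] -> [0, 5, 6, 6, 9, 23, 29, 36]


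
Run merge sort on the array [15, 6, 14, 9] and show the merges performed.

Divide and conquer:
  Merge [15] + [6] -> [6, 15]
  Merge [14] + [9] -> [9, 14]
  Merge [6, 15] + [9, 14] -> [6, 9, 14, 15]


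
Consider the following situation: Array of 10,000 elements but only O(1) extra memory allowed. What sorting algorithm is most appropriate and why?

Best choice: Heapsort
Reason: Heapsort rearranges the array in place using O(1) auxiliary space and still guarantees O(n log n) time; quicksort partitions in place but needs Theta(log n) stack space for recursion (O(n) in the worst case), and mergesort requires O(n) auxiliary space


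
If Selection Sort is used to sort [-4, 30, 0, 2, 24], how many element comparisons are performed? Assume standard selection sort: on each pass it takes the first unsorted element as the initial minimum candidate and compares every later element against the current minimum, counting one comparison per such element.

Pass 1: scan indices 1..4 for the minimum = 4 comparison(s); min is -4, place at index 0 -> [-4, 30, 0, 2, 24]
Pass 2: scan indices 2..4 for the minimum = 3 comparison(s); min is 0, place at index 1 -> [-4, 0, 30, 2, 24]
Pass 3: scan indices 3..4 for the minimum = 2 comparison(s); min is 2, place at index 2 -> [-4, 0, 2, 30, 24]
Pass 4: scan indices 4..4 for the minimum = 1 comparison(s); min is 24, place at index 3 -> [-4, 0, 2, 24, 30]
Selection sort always scans the whole unsorted suffix, so the count is (n-1) + (n-2) + ... + 1 = n(n-1)/2 = 5*4/2 = 10 regardless of the input order.
Total comparisons: 4 + 3 + 2 + 1 = 10


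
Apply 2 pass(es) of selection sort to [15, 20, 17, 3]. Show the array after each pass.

Pass 1: Select minimum 3 at index 3, swap -> [3, 20, 17, 15]
Pass 2: Select minimum 15 at index 3, swap -> [3, 15, 17, 20]


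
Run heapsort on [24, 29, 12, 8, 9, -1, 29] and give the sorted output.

Build heap: [29, 24, 29, 8, 9, -1, 12]
Extract 29: [29, 24, 12, 8, 9, -1, 29]
Extract 29: [24, 9, 12, 8, -1, 29, 29]
Extract 24: [12, 9, -1, 8, 24, 29, 29]
Extract 12: [9, 8, -1, 12, 24, 29, 29]
Extract 9: [8, -1, 9, 12, 24, 29, 29]
Extract 8: [-1, 8, 9, 12, 24, 29, 29]


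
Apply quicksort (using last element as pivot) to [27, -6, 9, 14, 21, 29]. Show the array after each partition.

Partition 1: pivot=29 at index 5 -> [27, -6, 9, 14, 21, 29]
Partition 2: pivot=21 at index 3 -> [-6, 9, 14, 21, 27, 29]
Partition 3: pivot=14 at index 2 -> [-6, 9, 14, 21, 27, 29]
Partition 4: pivot=9 at index 1 -> [-6, 9, 14, 21, 27, 29]


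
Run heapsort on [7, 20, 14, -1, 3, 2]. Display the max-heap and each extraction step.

Build heap: [20, 7, 14, -1, 3, 2]
Extract 20: [14, 7, 2, -1, 3, 20]
Extract 14: [7, 3, 2, -1, 14, 20]
Extract 7: [3, -1, 2, 7, 14, 20]
Extract 3: [2, -1, 3, 7, 14, 20]
Extract 2: [-1, 2, 3, 7, 14, 20]


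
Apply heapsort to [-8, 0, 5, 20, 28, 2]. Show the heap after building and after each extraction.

Build heap: [28, 20, 5, -8, 0, 2]
Extract 28: [20, 2, 5, -8, 0, 28]
Extract 20: [5, 2, 0, -8, 20, 28]
Extract 5: [2, -8, 0, 5, 20, 28]
Extract 2: [0, -8, 2, 5, 20, 28]
Extract 0: [-8, 0, 2, 5, 20, 28]


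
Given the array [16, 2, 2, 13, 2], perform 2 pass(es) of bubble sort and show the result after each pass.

After pass 1: [2, 2, 13, 2, 16] (4 swaps)
After pass 2: [2, 2, 2, 13, 16] (1 swaps)
Total swaps: 5


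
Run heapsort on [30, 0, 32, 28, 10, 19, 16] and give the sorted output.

Build heap: [32, 28, 30, 0, 10, 19, 16]
Extract 32: [30, 28, 19, 0, 10, 16, 32]
Extract 30: [28, 16, 19, 0, 10, 30, 32]
Extract 28: [19, 16, 10, 0, 28, 30, 32]
Extract 19: [16, 0, 10, 19, 28, 30, 32]
Extract 16: [10, 0, 16, 19, 28, 30, 32]
Extract 10: [0, 10, 16, 19, 28, 30, 32]


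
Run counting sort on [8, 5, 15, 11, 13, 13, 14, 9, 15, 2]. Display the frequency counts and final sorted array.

Count array: [0, 0, 1, 0, 0, 1, 0, 0, 1, 1, 0, 1, 0, 2, 1, 2]
(count[i] = number of elements equal to i)
Cumulative count: [0, 0, 1, 1, 1, 2, 2, 2, 3, 4, 4, 5, 5, 7, 8, 10]
Sorted: [2, 5, 8, 9, 11, 13, 13, 14, 15, 15]


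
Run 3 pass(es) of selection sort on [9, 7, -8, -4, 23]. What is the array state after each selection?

Pass 1: Select minimum -8 at index 2, swap -> [-8, 7, 9, -4, 23]
Pass 2: Select minimum -4 at index 3, swap -> [-8, -4, 9, 7, 23]
Pass 3: Select minimum 7 at index 3, swap -> [-8, -4, 7, 9, 23]
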